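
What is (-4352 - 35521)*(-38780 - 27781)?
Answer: 2653986753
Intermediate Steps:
(-4352 - 35521)*(-38780 - 27781) = -39873*(-66561) = 2653986753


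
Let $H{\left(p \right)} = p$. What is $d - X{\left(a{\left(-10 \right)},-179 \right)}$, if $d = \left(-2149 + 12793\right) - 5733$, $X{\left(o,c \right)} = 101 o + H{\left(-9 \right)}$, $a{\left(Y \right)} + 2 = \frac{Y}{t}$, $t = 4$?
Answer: $\frac{10749}{2} \approx 5374.5$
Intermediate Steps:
$a{\left(Y \right)} = -2 + \frac{Y}{4}$
$X{\left(o,c \right)} = -9 + 101 o$ ($X{\left(o,c \right)} = 101 o - 9 = -9 + 101 o$)
$d = 4911$ ($d = 10644 - 5733 = 4911$)
$d - X{\left(a{\left(-10 \right)},-179 \right)} = 4911 - \left(-9 + 101 \left(-2 + \frac{1}{4} \left(-10\right)\right)\right) = 4911 - \left(-9 + 101 \left(-2 - \frac{5}{2}\right)\right) = 4911 - \left(-9 + 101 \left(- \frac{9}{2}\right)\right) = 4911 - \left(-9 - \frac{909}{2}\right) = 4911 - - \frac{927}{2} = 4911 + \frac{927}{2} = \frac{10749}{2}$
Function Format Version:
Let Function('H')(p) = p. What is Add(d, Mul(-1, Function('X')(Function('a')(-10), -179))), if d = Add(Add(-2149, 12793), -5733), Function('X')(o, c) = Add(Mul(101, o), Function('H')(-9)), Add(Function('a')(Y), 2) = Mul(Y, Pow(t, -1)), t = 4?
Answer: Rational(10749, 2) ≈ 5374.5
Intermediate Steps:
Function('a')(Y) = Add(-2, Mul(Rational(1, 4), Y)) (Function('a')(Y) = Add(-2, Mul(Y, Pow(4, -1))) = Add(-2, Mul(Y, Rational(1, 4))) = Add(-2, Mul(Rational(1, 4), Y)))
Function('X')(o, c) = Add(-9, Mul(101, o)) (Function('X')(o, c) = Add(Mul(101, o), -9) = Add(-9, Mul(101, o)))
d = 4911 (d = Add(10644, -5733) = 4911)
Add(d, Mul(-1, Function('X')(Function('a')(-10), -179))) = Add(4911, Mul(-1, Add(-9, Mul(101, Add(-2, Mul(Rational(1, 4), -10)))))) = Add(4911, Mul(-1, Add(-9, Mul(101, Add(-2, Rational(-5, 2)))))) = Add(4911, Mul(-1, Add(-9, Mul(101, Rational(-9, 2))))) = Add(4911, Mul(-1, Add(-9, Rational(-909, 2)))) = Add(4911, Mul(-1, Rational(-927, 2))) = Add(4911, Rational(927, 2)) = Rational(10749, 2)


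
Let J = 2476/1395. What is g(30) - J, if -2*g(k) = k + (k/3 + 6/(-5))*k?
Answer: -207541/1395 ≈ -148.77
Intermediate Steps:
J = 2476/1395 (J = 2476*(1/1395) = 2476/1395 ≈ 1.7749)
g(k) = -k/2 - k*(-6/5 + k/3)/2 (g(k) = -(k + (k/3 + 6/(-5))*k)/2 = -(k + (k*(1/3) + 6*(-1/5))*k)/2 = -(k + (k/3 - 6/5)*k)/2 = -(k + (-6/5 + k/3)*k)/2 = -(k + k*(-6/5 + k/3))/2 = -k/2 - k*(-6/5 + k/3)/2)
g(30) - J = (1/30)*30*(3 - 5*30) - 1*2476/1395 = (1/30)*30*(3 - 150) - 2476/1395 = (1/30)*30*(-147) - 2476/1395 = -147 - 2476/1395 = -207541/1395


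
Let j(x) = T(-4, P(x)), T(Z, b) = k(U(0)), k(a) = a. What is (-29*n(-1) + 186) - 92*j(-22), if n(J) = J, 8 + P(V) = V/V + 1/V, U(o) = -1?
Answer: 307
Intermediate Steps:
P(V) = -7 + 1/V (P(V) = -8 + (V/V + 1/V) = -8 + (1 + 1/V) = -7 + 1/V)
T(Z, b) = -1
j(x) = -1
(-29*n(-1) + 186) - 92*j(-22) = (-29*(-1) + 186) - 92*(-1) = (29 + 186) + 92 = 215 + 92 = 307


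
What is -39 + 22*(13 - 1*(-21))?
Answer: 709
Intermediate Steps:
-39 + 22*(13 - 1*(-21)) = -39 + 22*(13 + 21) = -39 + 22*34 = -39 + 748 = 709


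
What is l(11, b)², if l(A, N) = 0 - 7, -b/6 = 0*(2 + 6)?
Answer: 49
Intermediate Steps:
b = 0 (b = -0*(2 + 6) = -0*8 = -6*0 = 0)
l(A, N) = -7
l(11, b)² = (-7)² = 49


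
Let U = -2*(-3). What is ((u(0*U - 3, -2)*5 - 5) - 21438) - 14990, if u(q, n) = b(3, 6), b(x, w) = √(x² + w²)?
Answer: -36433 + 15*√5 ≈ -36399.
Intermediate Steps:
U = 6
b(x, w) = √(w² + x²)
u(q, n) = 3*√5 (u(q, n) = √(6² + 3²) = √(36 + 9) = √45 = 3*√5)
((u(0*U - 3, -2)*5 - 5) - 21438) - 14990 = (((3*√5)*5 - 5) - 21438) - 14990 = ((15*√5 - 5) - 21438) - 14990 = ((-5 + 15*√5) - 21438) - 14990 = (-21443 + 15*√5) - 14990 = -36433 + 15*√5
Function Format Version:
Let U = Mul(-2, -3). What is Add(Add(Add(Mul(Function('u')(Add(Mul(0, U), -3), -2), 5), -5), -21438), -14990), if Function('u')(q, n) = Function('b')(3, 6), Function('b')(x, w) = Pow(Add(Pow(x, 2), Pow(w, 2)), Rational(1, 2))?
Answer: Add(-36433, Mul(15, Pow(5, Rational(1, 2)))) ≈ -36399.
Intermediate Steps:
U = 6
Function('b')(x, w) = Pow(Add(Pow(w, 2), Pow(x, 2)), Rational(1, 2))
Function('u')(q, n) = Mul(3, Pow(5, Rational(1, 2))) (Function('u')(q, n) = Pow(Add(Pow(6, 2), Pow(3, 2)), Rational(1, 2)) = Pow(Add(36, 9), Rational(1, 2)) = Pow(45, Rational(1, 2)) = Mul(3, Pow(5, Rational(1, 2))))
Add(Add(Add(Mul(Function('u')(Add(Mul(0, U), -3), -2), 5), -5), -21438), -14990) = Add(Add(Add(Mul(Mul(3, Pow(5, Rational(1, 2))), 5), -5), -21438), -14990) = Add(Add(Add(Mul(15, Pow(5, Rational(1, 2))), -5), -21438), -14990) = Add(Add(Add(-5, Mul(15, Pow(5, Rational(1, 2)))), -21438), -14990) = Add(Add(-21443, Mul(15, Pow(5, Rational(1, 2)))), -14990) = Add(-36433, Mul(15, Pow(5, Rational(1, 2))))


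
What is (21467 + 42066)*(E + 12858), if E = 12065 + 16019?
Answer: 2601168086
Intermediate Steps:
E = 28084
(21467 + 42066)*(E + 12858) = (21467 + 42066)*(28084 + 12858) = 63533*40942 = 2601168086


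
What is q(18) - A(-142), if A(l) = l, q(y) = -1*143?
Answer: -1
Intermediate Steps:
q(y) = -143
q(18) - A(-142) = -143 - 1*(-142) = -143 + 142 = -1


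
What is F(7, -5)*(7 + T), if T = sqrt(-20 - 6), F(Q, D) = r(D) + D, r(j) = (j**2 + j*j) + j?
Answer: 280 + 40*I*sqrt(26) ≈ 280.0 + 203.96*I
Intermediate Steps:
r(j) = j + 2*j**2 (r(j) = (j**2 + j**2) + j = 2*j**2 + j = j + 2*j**2)
F(Q, D) = D + D*(1 + 2*D) (F(Q, D) = D*(1 + 2*D) + D = D + D*(1 + 2*D))
T = I*sqrt(26) (T = sqrt(-26) = I*sqrt(26) ≈ 5.099*I)
F(7, -5)*(7 + T) = (2*(-5)*(1 - 5))*(7 + I*sqrt(26)) = (2*(-5)*(-4))*(7 + I*sqrt(26)) = 40*(7 + I*sqrt(26)) = 280 + 40*I*sqrt(26)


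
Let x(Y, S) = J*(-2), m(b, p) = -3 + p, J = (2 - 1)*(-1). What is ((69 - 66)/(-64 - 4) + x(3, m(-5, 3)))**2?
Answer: 17689/4624 ≈ 3.8255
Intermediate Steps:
J = -1 (J = 1*(-1) = -1)
x(Y, S) = 2 (x(Y, S) = -1*(-2) = 2)
((69 - 66)/(-64 - 4) + x(3, m(-5, 3)))**2 = ((69 - 66)/(-64 - 4) + 2)**2 = (3/(-68) + 2)**2 = (3*(-1/68) + 2)**2 = (-3/68 + 2)**2 = (133/68)**2 = 17689/4624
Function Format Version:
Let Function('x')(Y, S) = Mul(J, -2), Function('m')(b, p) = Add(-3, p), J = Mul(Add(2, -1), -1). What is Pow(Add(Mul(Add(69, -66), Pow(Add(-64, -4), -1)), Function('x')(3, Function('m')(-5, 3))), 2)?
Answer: Rational(17689, 4624) ≈ 3.8255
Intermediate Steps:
J = -1 (J = Mul(1, -1) = -1)
Function('x')(Y, S) = 2 (Function('x')(Y, S) = Mul(-1, -2) = 2)
Pow(Add(Mul(Add(69, -66), Pow(Add(-64, -4), -1)), Function('x')(3, Function('m')(-5, 3))), 2) = Pow(Add(Mul(Add(69, -66), Pow(Add(-64, -4), -1)), 2), 2) = Pow(Add(Mul(3, Pow(-68, -1)), 2), 2) = Pow(Add(Mul(3, Rational(-1, 68)), 2), 2) = Pow(Add(Rational(-3, 68), 2), 2) = Pow(Rational(133, 68), 2) = Rational(17689, 4624)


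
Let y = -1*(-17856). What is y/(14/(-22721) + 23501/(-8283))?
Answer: -3360464255808/534082183 ≈ -6292.0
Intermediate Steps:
y = 17856
y/(14/(-22721) + 23501/(-8283)) = 17856/(14/(-22721) + 23501/(-8283)) = 17856/(14*(-1/22721) + 23501*(-1/8283)) = 17856/(-14/22721 - 23501/8283) = 17856/(-534082183/188198043) = 17856*(-188198043/534082183) = -3360464255808/534082183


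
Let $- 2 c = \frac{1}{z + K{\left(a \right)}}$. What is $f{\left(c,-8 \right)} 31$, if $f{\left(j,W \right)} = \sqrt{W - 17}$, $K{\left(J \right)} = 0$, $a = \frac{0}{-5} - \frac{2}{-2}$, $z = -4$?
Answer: $155 i \approx 155.0 i$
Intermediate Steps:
$a = 1$ ($a = 0 \left(- \frac{1}{5}\right) - -1 = 0 + 1 = 1$)
$c = \frac{1}{8}$ ($c = - \frac{1}{2 \left(-4 + 0\right)} = - \frac{1}{2 \left(-4\right)} = \left(- \frac{1}{2}\right) \left(- \frac{1}{4}\right) = \frac{1}{8} \approx 0.125$)
$f{\left(j,W \right)} = \sqrt{-17 + W}$
$f{\left(c,-8 \right)} 31 = \sqrt{-17 - 8} \cdot 31 = \sqrt{-25} \cdot 31 = 5 i 31 = 155 i$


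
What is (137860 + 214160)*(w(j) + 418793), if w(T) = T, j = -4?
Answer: 147422103780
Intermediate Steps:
(137860 + 214160)*(w(j) + 418793) = (137860 + 214160)*(-4 + 418793) = 352020*418789 = 147422103780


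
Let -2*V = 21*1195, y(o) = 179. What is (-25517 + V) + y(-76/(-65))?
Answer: -75771/2 ≈ -37886.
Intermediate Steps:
V = -25095/2 (V = -21*1195/2 = -½*25095 = -25095/2 ≈ -12548.)
(-25517 + V) + y(-76/(-65)) = (-25517 - 25095/2) + 179 = -76129/2 + 179 = -75771/2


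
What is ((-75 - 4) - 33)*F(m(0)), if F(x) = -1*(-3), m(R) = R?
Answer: -336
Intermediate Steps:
F(x) = 3
((-75 - 4) - 33)*F(m(0)) = ((-75 - 4) - 33)*3 = (-79 - 33)*3 = -112*3 = -336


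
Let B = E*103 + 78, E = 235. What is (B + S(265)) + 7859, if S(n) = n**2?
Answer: 102367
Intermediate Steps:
B = 24283 (B = 235*103 + 78 = 24205 + 78 = 24283)
(B + S(265)) + 7859 = (24283 + 265**2) + 7859 = (24283 + 70225) + 7859 = 94508 + 7859 = 102367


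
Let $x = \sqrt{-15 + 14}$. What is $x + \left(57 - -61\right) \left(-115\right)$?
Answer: $-13570 + i \approx -13570.0 + 1.0 i$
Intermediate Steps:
$x = i$ ($x = \sqrt{-1} = i \approx 1.0 i$)
$x + \left(57 - -61\right) \left(-115\right) = i + \left(57 - -61\right) \left(-115\right) = i + \left(57 + 61\right) \left(-115\right) = i + 118 \left(-115\right) = i - 13570 = -13570 + i$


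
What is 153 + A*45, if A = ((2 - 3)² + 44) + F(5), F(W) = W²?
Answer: 3303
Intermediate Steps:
A = 70 (A = ((2 - 3)² + 44) + 5² = ((-1)² + 44) + 25 = (1 + 44) + 25 = 45 + 25 = 70)
153 + A*45 = 153 + 70*45 = 153 + 3150 = 3303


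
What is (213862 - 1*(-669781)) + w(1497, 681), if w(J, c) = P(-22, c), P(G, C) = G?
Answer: 883621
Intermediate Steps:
w(J, c) = -22
(213862 - 1*(-669781)) + w(1497, 681) = (213862 - 1*(-669781)) - 22 = (213862 + 669781) - 22 = 883643 - 22 = 883621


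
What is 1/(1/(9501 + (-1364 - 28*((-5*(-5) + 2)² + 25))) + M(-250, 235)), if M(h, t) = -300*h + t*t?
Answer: 12975/1689669374 ≈ 7.6790e-6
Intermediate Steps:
M(h, t) = t² - 300*h (M(h, t) = -300*h + t² = t² - 300*h)
1/(1/(9501 + (-1364 - 28*((-5*(-5) + 2)² + 25))) + M(-250, 235)) = 1/(1/(9501 + (-1364 - 28*((-5*(-5) + 2)² + 25))) + (235² - 300*(-250))) = 1/(1/(9501 + (-1364 - 28*((25 + 2)² + 25))) + (55225 + 75000)) = 1/(1/(9501 + (-1364 - 28*(27² + 25))) + 130225) = 1/(1/(9501 + (-1364 - 28*(729 + 25))) + 130225) = 1/(1/(9501 + (-1364 - 28*754)) + 130225) = 1/(1/(9501 + (-1364 - 21112)) + 130225) = 1/(1/(9501 - 22476) + 130225) = 1/(1/(-12975) + 130225) = 1/(-1/12975 + 130225) = 1/(1689669374/12975) = 12975/1689669374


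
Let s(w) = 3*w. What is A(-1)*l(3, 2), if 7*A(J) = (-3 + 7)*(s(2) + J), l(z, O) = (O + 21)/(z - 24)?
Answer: -460/147 ≈ -3.1292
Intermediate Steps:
l(z, O) = (21 + O)/(-24 + z)
A(J) = 24/7 + 4*J/7 (A(J) = ((-3 + 7)*(3*2 + J))/7 = (4*(6 + J))/7 = (24 + 4*J)/7 = 24/7 + 4*J/7)
A(-1)*l(3, 2) = (24/7 + (4/7)*(-1))*((21 + 2)/(-24 + 3)) = (24/7 - 4/7)*(23/(-21)) = 20*(-1/21*23)/7 = (20/7)*(-23/21) = -460/147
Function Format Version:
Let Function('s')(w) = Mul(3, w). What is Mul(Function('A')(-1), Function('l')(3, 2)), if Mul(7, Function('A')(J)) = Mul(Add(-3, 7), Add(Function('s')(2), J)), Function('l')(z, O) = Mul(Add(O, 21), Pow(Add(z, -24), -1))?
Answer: Rational(-460, 147) ≈ -3.1292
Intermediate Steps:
Function('l')(z, O) = Mul(Pow(Add(-24, z), -1), Add(21, O)) (Function('l')(z, O) = Mul(Add(21, O), Pow(Add(-24, z), -1)) = Mul(Pow(Add(-24, z), -1), Add(21, O)))
Function('A')(J) = Add(Rational(24, 7), Mul(Rational(4, 7), J)) (Function('A')(J) = Mul(Rational(1, 7), Mul(Add(-3, 7), Add(Mul(3, 2), J))) = Mul(Rational(1, 7), Mul(4, Add(6, J))) = Mul(Rational(1, 7), Add(24, Mul(4, J))) = Add(Rational(24, 7), Mul(Rational(4, 7), J)))
Mul(Function('A')(-1), Function('l')(3, 2)) = Mul(Add(Rational(24, 7), Mul(Rational(4, 7), -1)), Mul(Pow(Add(-24, 3), -1), Add(21, 2))) = Mul(Add(Rational(24, 7), Rational(-4, 7)), Mul(Pow(-21, -1), 23)) = Mul(Rational(20, 7), Mul(Rational(-1, 21), 23)) = Mul(Rational(20, 7), Rational(-23, 21)) = Rational(-460, 147)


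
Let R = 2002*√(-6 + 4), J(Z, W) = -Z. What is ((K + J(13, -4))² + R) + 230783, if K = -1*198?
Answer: 275304 + 2002*I*√2 ≈ 2.753e+5 + 2831.3*I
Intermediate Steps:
K = -198
R = 2002*I*√2 (R = 2002*√(-2) = 2002*(I*√2) = 2002*I*√2 ≈ 2831.3*I)
((K + J(13, -4))² + R) + 230783 = ((-198 - 1*13)² + 2002*I*√2) + 230783 = ((-198 - 13)² + 2002*I*√2) + 230783 = ((-211)² + 2002*I*√2) + 230783 = (44521 + 2002*I*√2) + 230783 = 275304 + 2002*I*√2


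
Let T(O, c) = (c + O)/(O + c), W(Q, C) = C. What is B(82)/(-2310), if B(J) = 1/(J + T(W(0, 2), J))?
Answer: -1/191730 ≈ -5.2157e-6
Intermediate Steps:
T(O, c) = 1 (T(O, c) = (O + c)/(O + c) = 1)
B(J) = 1/(1 + J) (B(J) = 1/(J + 1) = 1/(1 + J))
B(82)/(-2310) = 1/((1 + 82)*(-2310)) = -1/2310/83 = (1/83)*(-1/2310) = -1/191730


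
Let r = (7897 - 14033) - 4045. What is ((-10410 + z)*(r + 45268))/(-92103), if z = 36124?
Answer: -902227118/92103 ≈ -9795.8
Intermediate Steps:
r = -10181 (r = -6136 - 4045 = -10181)
((-10410 + z)*(r + 45268))/(-92103) = ((-10410 + 36124)*(-10181 + 45268))/(-92103) = (25714*35087)*(-1/92103) = 902227118*(-1/92103) = -902227118/92103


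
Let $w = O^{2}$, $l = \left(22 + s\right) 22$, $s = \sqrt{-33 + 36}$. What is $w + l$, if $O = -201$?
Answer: $40885 + 22 \sqrt{3} \approx 40923.0$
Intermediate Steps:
$s = \sqrt{3} \approx 1.732$
$l = 484 + 22 \sqrt{3}$ ($l = \left(22 + \sqrt{3}\right) 22 = 484 + 22 \sqrt{3} \approx 522.11$)
$w = 40401$ ($w = \left(-201\right)^{2} = 40401$)
$w + l = 40401 + \left(484 + 22 \sqrt{3}\right) = 40885 + 22 \sqrt{3}$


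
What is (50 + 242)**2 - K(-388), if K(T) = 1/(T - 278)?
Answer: 56785825/666 ≈ 85264.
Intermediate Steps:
K(T) = 1/(-278 + T)
(50 + 242)**2 - K(-388) = (50 + 242)**2 - 1/(-278 - 388) = 292**2 - 1/(-666) = 85264 - 1*(-1/666) = 85264 + 1/666 = 56785825/666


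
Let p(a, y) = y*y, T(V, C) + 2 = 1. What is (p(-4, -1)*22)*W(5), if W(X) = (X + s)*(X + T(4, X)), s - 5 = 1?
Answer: 968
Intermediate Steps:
T(V, C) = -1 (T(V, C) = -2 + 1 = -1)
s = 6 (s = 5 + 1 = 6)
p(a, y) = y**2
W(X) = (-1 + X)*(6 + X) (W(X) = (X + 6)*(X - 1) = (6 + X)*(-1 + X) = (-1 + X)*(6 + X))
(p(-4, -1)*22)*W(5) = ((-1)**2*22)*(-6 + 5**2 + 5*5) = (1*22)*(-6 + 25 + 25) = 22*44 = 968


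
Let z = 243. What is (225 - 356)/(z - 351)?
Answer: 131/108 ≈ 1.2130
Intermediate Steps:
(225 - 356)/(z - 351) = (225 - 356)/(243 - 351) = -131/(-108) = -131*(-1/108) = 131/108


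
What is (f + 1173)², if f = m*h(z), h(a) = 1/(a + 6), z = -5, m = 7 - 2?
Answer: 1387684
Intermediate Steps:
m = 5
h(a) = 1/(6 + a)
f = 5 (f = 5/(6 - 5) = 5/1 = 5*1 = 5)
(f + 1173)² = (5 + 1173)² = 1178² = 1387684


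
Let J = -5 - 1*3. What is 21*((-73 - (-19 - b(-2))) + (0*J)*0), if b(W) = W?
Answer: -1176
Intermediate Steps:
J = -8 (J = -5 - 3 = -8)
21*((-73 - (-19 - b(-2))) + (0*J)*0) = 21*((-73 - (-19 - 1*(-2))) + (0*(-8))*0) = 21*((-73 - (-19 + 2)) + 0*0) = 21*((-73 - 1*(-17)) + 0) = 21*((-73 + 17) + 0) = 21*(-56 + 0) = 21*(-56) = -1176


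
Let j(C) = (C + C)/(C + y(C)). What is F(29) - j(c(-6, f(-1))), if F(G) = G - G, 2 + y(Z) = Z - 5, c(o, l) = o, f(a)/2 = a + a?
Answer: -12/19 ≈ -0.63158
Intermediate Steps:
f(a) = 4*a (f(a) = 2*(a + a) = 2*(2*a) = 4*a)
y(Z) = -7 + Z (y(Z) = -2 + (Z - 5) = -2 + (-5 + Z) = -7 + Z)
j(C) = 2*C/(-7 + 2*C) (j(C) = (C + C)/(C + (-7 + C)) = (2*C)/(-7 + 2*C) = 2*C/(-7 + 2*C))
F(G) = 0
F(29) - j(c(-6, f(-1))) = 0 - 2*(-6)/(-7 + 2*(-6)) = 0 - 2*(-6)/(-7 - 12) = 0 - 2*(-6)/(-19) = 0 - 2*(-6)*(-1)/19 = 0 - 1*12/19 = 0 - 12/19 = -12/19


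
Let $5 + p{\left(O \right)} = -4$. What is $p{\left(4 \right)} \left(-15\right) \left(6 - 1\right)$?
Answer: $675$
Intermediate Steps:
$p{\left(O \right)} = -9$ ($p{\left(O \right)} = -5 - 4 = -9$)
$p{\left(4 \right)} \left(-15\right) \left(6 - 1\right) = \left(-9\right) \left(-15\right) \left(6 - 1\right) = 135 \cdot 5 = 675$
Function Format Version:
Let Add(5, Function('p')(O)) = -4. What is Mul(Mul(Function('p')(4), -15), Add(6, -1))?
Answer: 675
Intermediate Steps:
Function('p')(O) = -9 (Function('p')(O) = Add(-5, -4) = -9)
Mul(Mul(Function('p')(4), -15), Add(6, -1)) = Mul(Mul(-9, -15), Add(6, -1)) = Mul(135, 5) = 675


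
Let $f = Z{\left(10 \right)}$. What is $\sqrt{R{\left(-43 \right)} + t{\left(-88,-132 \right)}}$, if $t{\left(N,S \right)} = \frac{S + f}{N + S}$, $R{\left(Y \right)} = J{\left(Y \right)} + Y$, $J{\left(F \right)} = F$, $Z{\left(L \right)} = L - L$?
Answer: $\frac{i \sqrt{2135}}{5} \approx 9.2412 i$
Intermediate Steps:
$Z{\left(L \right)} = 0$
$f = 0$
$R{\left(Y \right)} = 2 Y$ ($R{\left(Y \right)} = Y + Y = 2 Y$)
$t{\left(N,S \right)} = \frac{S}{N + S}$ ($t{\left(N,S \right)} = \frac{S + 0}{N + S} = \frac{S}{N + S}$)
$\sqrt{R{\left(-43 \right)} + t{\left(-88,-132 \right)}} = \sqrt{2 \left(-43\right) - \frac{132}{-88 - 132}} = \sqrt{-86 - \frac{132}{-220}} = \sqrt{-86 - - \frac{3}{5}} = \sqrt{-86 + \frac{3}{5}} = \sqrt{- \frac{427}{5}} = \frac{i \sqrt{2135}}{5}$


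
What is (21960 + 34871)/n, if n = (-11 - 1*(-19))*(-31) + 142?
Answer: -56831/106 ≈ -536.14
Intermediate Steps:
n = -106 (n = (-11 + 19)*(-31) + 142 = 8*(-31) + 142 = -248 + 142 = -106)
(21960 + 34871)/n = (21960 + 34871)/(-106) = 56831*(-1/106) = -56831/106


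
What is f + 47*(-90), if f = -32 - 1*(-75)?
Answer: -4187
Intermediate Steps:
f = 43 (f = -32 + 75 = 43)
f + 47*(-90) = 43 + 47*(-90) = 43 - 4230 = -4187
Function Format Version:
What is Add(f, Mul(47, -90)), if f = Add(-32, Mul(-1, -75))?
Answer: -4187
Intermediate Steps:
f = 43 (f = Add(-32, 75) = 43)
Add(f, Mul(47, -90)) = Add(43, Mul(47, -90)) = Add(43, -4230) = -4187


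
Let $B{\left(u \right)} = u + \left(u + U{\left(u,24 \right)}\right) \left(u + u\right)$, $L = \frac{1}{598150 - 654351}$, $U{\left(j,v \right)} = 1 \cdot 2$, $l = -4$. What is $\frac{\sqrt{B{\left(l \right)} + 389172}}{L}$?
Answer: $- 449608 \sqrt{6081} \approx -3.5061 \cdot 10^{7}$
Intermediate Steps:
$U{\left(j,v \right)} = 2$
$L = - \frac{1}{56201}$ ($L = \frac{1}{-56201} = - \frac{1}{56201} \approx -1.7793 \cdot 10^{-5}$)
$B{\left(u \right)} = u + 2 u \left(2 + u\right)$ ($B{\left(u \right)} = u + \left(u + 2\right) \left(u + u\right) = u + \left(2 + u\right) 2 u = u + 2 u \left(2 + u\right)$)
$\frac{\sqrt{B{\left(l \right)} + 389172}}{L} = \frac{\sqrt{- 4 \left(5 + 2 \left(-4\right)\right) + 389172}}{- \frac{1}{56201}} = \sqrt{- 4 \left(5 - 8\right) + 389172} \left(-56201\right) = \sqrt{\left(-4\right) \left(-3\right) + 389172} \left(-56201\right) = \sqrt{12 + 389172} \left(-56201\right) = \sqrt{389184} \left(-56201\right) = 8 \sqrt{6081} \left(-56201\right) = - 449608 \sqrt{6081}$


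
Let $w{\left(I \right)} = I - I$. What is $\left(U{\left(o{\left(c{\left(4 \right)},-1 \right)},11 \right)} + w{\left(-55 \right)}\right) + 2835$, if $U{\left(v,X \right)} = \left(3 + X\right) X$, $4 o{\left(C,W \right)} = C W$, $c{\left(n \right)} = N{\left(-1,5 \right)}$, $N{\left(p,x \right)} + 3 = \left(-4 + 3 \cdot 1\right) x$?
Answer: $2989$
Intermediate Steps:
$N{\left(p,x \right)} = -3 - x$ ($N{\left(p,x \right)} = -3 + \left(-4 + 3 \cdot 1\right) x = -3 + \left(-4 + 3\right) x = -3 - x$)
$w{\left(I \right)} = 0$
$c{\left(n \right)} = -8$ ($c{\left(n \right)} = -3 - 5 = -8$)
$o{\left(C,W \right)} = \frac{C W}{4}$
$U{\left(v,X \right)} = X \left(3 + X\right)$
$\left(U{\left(o{\left(c{\left(4 \right)},-1 \right)},11 \right)} + w{\left(-55 \right)}\right) + 2835 = \left(11 \left(3 + 11\right) + 0\right) + 2835 = \left(11 \cdot 14 + 0\right) + 2835 = \left(154 + 0\right) + 2835 = 154 + 2835 = 2989$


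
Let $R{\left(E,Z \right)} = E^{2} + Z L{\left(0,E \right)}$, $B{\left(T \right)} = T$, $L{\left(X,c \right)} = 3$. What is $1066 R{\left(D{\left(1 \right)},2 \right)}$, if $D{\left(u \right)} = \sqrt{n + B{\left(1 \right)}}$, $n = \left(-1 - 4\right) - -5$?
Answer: $7462$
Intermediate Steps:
$n = 0$ ($n = \left(-1 - 4\right) + 5 = -5 + 5 = 0$)
$D{\left(u \right)} = 1$ ($D{\left(u \right)} = \sqrt{0 + 1} = \sqrt{1} = 1$)
$R{\left(E,Z \right)} = E^{2} + 3 Z$ ($R{\left(E,Z \right)} = E^{2} + Z 3 = E^{2} + 3 Z$)
$1066 R{\left(D{\left(1 \right)},2 \right)} = 1066 \left(1^{2} + 3 \cdot 2\right) = 1066 \left(1 + 6\right) = 1066 \cdot 7 = 7462$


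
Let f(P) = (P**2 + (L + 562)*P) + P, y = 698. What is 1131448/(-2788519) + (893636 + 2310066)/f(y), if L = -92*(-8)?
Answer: 3678225870725/1943466682607 ≈ 1.8926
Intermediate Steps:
L = 736
f(P) = P**2 + 1299*P (f(P) = (P**2 + (736 + 562)*P) + P = (P**2 + 1298*P) + P = P**2 + 1299*P)
1131448/(-2788519) + (893636 + 2310066)/f(y) = 1131448/(-2788519) + (893636 + 2310066)/((698*(1299 + 698))) = 1131448*(-1/2788519) + 3203702/((698*1997)) = -1131448/2788519 + 3203702/1393906 = -1131448/2788519 + 3203702*(1/1393906) = -1131448/2788519 + 1601851/696953 = 3678225870725/1943466682607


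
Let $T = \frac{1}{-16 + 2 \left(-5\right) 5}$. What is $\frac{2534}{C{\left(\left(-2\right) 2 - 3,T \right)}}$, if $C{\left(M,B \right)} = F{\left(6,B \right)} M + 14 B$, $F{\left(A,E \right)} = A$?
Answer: $- \frac{11946}{199} \approx -60.03$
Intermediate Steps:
$T = - \frac{1}{66}$ ($T = \frac{1}{-16 - 50} = \frac{1}{-66} = - \frac{1}{66} \approx -0.015152$)
$C{\left(M,B \right)} = 6 M + 14 B$
$\frac{2534}{C{\left(\left(-2\right) 2 - 3,T \right)}} = \frac{2534}{6 \left(\left(-2\right) 2 - 3\right) + 14 \left(- \frac{1}{66}\right)} = \frac{2534}{6 \left(-4 - 3\right) - \frac{7}{33}} = \frac{2534}{6 \left(-7\right) - \frac{7}{33}} = \frac{2534}{-42 - \frac{7}{33}} = \frac{2534}{- \frac{1393}{33}} = 2534 \left(- \frac{33}{1393}\right) = - \frac{11946}{199}$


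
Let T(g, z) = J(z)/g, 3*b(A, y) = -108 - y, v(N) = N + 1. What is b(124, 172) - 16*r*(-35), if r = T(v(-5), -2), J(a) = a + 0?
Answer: 560/3 ≈ 186.67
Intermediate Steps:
J(a) = a
v(N) = 1 + N
b(A, y) = -36 - y/3 (b(A, y) = (-108 - y)/3 = -36 - y/3)
T(g, z) = z/g
r = ½ (r = -2/(1 - 5) = -2/(-4) = -2*(-¼) = ½ ≈ 0.50000)
b(124, 172) - 16*r*(-35) = (-36 - ⅓*172) - 16*½*(-35) = (-36 - 172/3) - 8*(-35) = -280/3 + 280 = 560/3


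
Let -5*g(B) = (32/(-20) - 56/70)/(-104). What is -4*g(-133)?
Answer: 6/325 ≈ 0.018462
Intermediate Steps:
g(B) = -3/650 (g(B) = -(32/(-20) - 56/70)/(5*(-104)) = -(32*(-1/20) - 56*1/70)*(-1)/(5*104) = -(-8/5 - ⅘)*(-1)/(5*104) = -(-12)*(-1)/(25*104) = -⅕*3/130 = -3/650)
-4*g(-133) = -4*(-3/650) = 6/325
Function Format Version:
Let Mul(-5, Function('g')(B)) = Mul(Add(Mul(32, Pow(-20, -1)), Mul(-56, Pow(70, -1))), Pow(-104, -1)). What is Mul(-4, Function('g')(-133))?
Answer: Rational(6, 325) ≈ 0.018462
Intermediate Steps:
Function('g')(B) = Rational(-3, 650) (Function('g')(B) = Mul(Rational(-1, 5), Mul(Add(Mul(32, Pow(-20, -1)), Mul(-56, Pow(70, -1))), Pow(-104, -1))) = Mul(Rational(-1, 5), Mul(Add(Mul(32, Rational(-1, 20)), Mul(-56, Rational(1, 70))), Rational(-1, 104))) = Mul(Rational(-1, 5), Mul(Add(Rational(-8, 5), Rational(-4, 5)), Rational(-1, 104))) = Mul(Rational(-1, 5), Mul(Rational(-12, 5), Rational(-1, 104))) = Mul(Rational(-1, 5), Rational(3, 130)) = Rational(-3, 650))
Mul(-4, Function('g')(-133)) = Mul(-4, Rational(-3, 650)) = Rational(6, 325)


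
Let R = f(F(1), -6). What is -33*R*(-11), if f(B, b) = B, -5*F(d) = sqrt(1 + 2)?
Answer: -363*sqrt(3)/5 ≈ -125.75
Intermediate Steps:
F(d) = -sqrt(3)/5 (F(d) = -sqrt(1 + 2)/5 = -sqrt(3)/5)
R = -sqrt(3)/5 ≈ -0.34641
-33*R*(-11) = -(-33)*sqrt(3)/5*(-11) = (33*sqrt(3)/5)*(-11) = -363*sqrt(3)/5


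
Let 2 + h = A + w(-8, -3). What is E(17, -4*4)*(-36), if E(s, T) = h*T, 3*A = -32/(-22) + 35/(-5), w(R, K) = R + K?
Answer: -94080/11 ≈ -8552.7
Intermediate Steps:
w(R, K) = K + R
A = -61/33 (A = (-32/(-22) + 35/(-5))/3 = (-32*(-1/22) + 35*(-1/5))/3 = (16/11 - 7)/3 = (1/3)*(-61/11) = -61/33 ≈ -1.8485)
h = -490/33 (h = -2 + (-61/33 + (-3 - 8)) = -2 + (-61/33 - 11) = -2 - 424/33 = -490/33 ≈ -14.848)
E(s, T) = -490*T/33
E(17, -4*4)*(-36) = -(-1960)*4/33*(-36) = -490/33*(-16)*(-36) = (7840/33)*(-36) = -94080/11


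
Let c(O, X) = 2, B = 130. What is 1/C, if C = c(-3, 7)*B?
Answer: 1/260 ≈ 0.0038462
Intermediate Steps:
C = 260 (C = 2*130 = 260)
1/C = 1/260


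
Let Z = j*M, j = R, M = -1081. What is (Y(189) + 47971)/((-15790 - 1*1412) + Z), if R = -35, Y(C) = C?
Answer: 48160/20633 ≈ 2.3341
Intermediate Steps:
j = -35
Z = 37835 (Z = -35*(-1081) = 37835)
(Y(189) + 47971)/((-15790 - 1*1412) + Z) = (189 + 47971)/((-15790 - 1*1412) + 37835) = 48160/((-15790 - 1412) + 37835) = 48160/(-17202 + 37835) = 48160/20633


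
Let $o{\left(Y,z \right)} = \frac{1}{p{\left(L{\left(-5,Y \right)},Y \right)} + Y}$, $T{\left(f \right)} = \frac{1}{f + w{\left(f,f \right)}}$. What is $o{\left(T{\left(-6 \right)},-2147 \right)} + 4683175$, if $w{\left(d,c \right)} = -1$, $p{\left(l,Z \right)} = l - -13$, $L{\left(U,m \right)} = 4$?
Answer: $\frac{552614657}{118} \approx 4.6832 \cdot 10^{6}$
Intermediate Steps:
$p{\left(l,Z \right)} = 13 + l$ ($p{\left(l,Z \right)} = l + 13 = 13 + l$)
$T{\left(f \right)} = \frac{1}{-1 + f}$ ($T{\left(f \right)} = \frac{1}{f - 1} = \frac{1}{-1 + f}$)
$o{\left(Y,z \right)} = \frac{1}{17 + Y}$ ($o{\left(Y,z \right)} = \frac{1}{\left(13 + 4\right) + Y} = \frac{1}{17 + Y}$)
$o{\left(T{\left(-6 \right)},-2147 \right)} + 4683175 = \frac{1}{17 + \frac{1}{-1 - 6}} + 4683175 = \frac{1}{17 + \frac{1}{-7}} + 4683175 = \frac{1}{17 - \frac{1}{7}} + 4683175 = \frac{1}{\frac{118}{7}} + 4683175 = \frac{7}{118} + 4683175 = \frac{552614657}{118}$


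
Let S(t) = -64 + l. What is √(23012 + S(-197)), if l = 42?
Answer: 11*√190 ≈ 151.62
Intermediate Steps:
S(t) = -22 (S(t) = -64 + 42 = -22)
√(23012 + S(-197)) = √(23012 - 22) = √22990 = 11*√190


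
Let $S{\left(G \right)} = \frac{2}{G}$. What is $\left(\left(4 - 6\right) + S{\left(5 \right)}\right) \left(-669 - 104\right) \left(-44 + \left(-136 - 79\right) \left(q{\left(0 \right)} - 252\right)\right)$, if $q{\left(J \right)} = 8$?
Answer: $\frac{324140544}{5} \approx 6.4828 \cdot 10^{7}$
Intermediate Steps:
$\left(\left(4 - 6\right) + S{\left(5 \right)}\right) \left(-669 - 104\right) \left(-44 + \left(-136 - 79\right) \left(q{\left(0 \right)} - 252\right)\right) = \left(\left(4 - 6\right) + \frac{2}{5}\right) \left(-669 - 104\right) \left(-44 + \left(-136 - 79\right) \left(8 - 252\right)\right) = \left(-2 + 2 \cdot \frac{1}{5}\right) \left(- 773 \left(-44 - -52460\right)\right) = \left(-2 + \frac{2}{5}\right) \left(- 773 \left(-44 + 52460\right)\right) = - \frac{8 \left(\left(-773\right) 52416\right)}{5} = \left(- \frac{8}{5}\right) \left(-40517568\right) = \frac{324140544}{5}$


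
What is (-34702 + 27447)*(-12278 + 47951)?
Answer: -258807615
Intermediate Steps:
(-34702 + 27447)*(-12278 + 47951) = -7255*35673 = -258807615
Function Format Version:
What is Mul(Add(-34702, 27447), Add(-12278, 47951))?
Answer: -258807615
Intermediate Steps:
Mul(Add(-34702, 27447), Add(-12278, 47951)) = Mul(-7255, 35673) = -258807615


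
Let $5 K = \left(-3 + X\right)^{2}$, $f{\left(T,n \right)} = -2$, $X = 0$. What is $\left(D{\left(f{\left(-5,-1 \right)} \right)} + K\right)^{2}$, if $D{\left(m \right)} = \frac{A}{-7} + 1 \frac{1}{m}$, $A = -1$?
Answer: $\frac{10201}{4900} \approx 2.0818$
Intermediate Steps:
$D{\left(m \right)} = \frac{1}{7} + \frac{1}{m}$ ($D{\left(m \right)} = - \frac{1}{-7} + 1 \frac{1}{m} = \left(-1\right) \left(- \frac{1}{7}\right) + \frac{1}{m} = \frac{1}{7} + \frac{1}{m}$)
$K = \frac{9}{5}$ ($K = \frac{\left(-3 + 0\right)^{2}}{5} = \frac{\left(-3\right)^{2}}{5} = \frac{1}{5} \cdot 9 = \frac{9}{5} \approx 1.8$)
$\left(D{\left(f{\left(-5,-1 \right)} \right)} + K\right)^{2} = \left(\frac{7 - 2}{7 \left(-2\right)} + \frac{9}{5}\right)^{2} = \left(\frac{1}{7} \left(- \frac{1}{2}\right) 5 + \frac{9}{5}\right)^{2} = \left(- \frac{5}{14} + \frac{9}{5}\right)^{2} = \left(\frac{101}{70}\right)^{2} = \frac{10201}{4900}$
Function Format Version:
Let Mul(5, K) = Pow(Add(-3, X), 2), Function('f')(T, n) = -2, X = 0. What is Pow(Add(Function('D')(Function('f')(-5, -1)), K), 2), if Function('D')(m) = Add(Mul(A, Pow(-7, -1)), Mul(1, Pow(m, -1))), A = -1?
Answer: Rational(10201, 4900) ≈ 2.0818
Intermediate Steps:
Function('D')(m) = Add(Rational(1, 7), Pow(m, -1)) (Function('D')(m) = Add(Mul(-1, Pow(-7, -1)), Mul(1, Pow(m, -1))) = Add(Mul(-1, Rational(-1, 7)), Pow(m, -1)) = Add(Rational(1, 7), Pow(m, -1)))
K = Rational(9, 5) (K = Mul(Rational(1, 5), Pow(Add(-3, 0), 2)) = Mul(Rational(1, 5), Pow(-3, 2)) = Mul(Rational(1, 5), 9) = Rational(9, 5) ≈ 1.8000)
Pow(Add(Function('D')(Function('f')(-5, -1)), K), 2) = Pow(Add(Mul(Rational(1, 7), Pow(-2, -1), Add(7, -2)), Rational(9, 5)), 2) = Pow(Add(Mul(Rational(1, 7), Rational(-1, 2), 5), Rational(9, 5)), 2) = Pow(Add(Rational(-5, 14), Rational(9, 5)), 2) = Pow(Rational(101, 70), 2) = Rational(10201, 4900)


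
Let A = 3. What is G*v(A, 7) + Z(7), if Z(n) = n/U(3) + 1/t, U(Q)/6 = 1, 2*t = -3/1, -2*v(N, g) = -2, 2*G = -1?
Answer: 0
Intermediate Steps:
G = -½ (G = (½)*(-1) = -½ ≈ -0.50000)
v(N, g) = 1 (v(N, g) = -½*(-2) = 1)
t = -3/2 (t = (-3/1)/2 = (-3*1)/2 = (½)*(-3) = -3/2 ≈ -1.5000)
U(Q) = 6 (U(Q) = 6*1 = 6)
Z(n) = -⅔ + n/6 (Z(n) = n/6 + 1/(-3/2) = n*(⅙) + 1*(-⅔) = n/6 - ⅔ = -⅔ + n/6)
G*v(A, 7) + Z(7) = -½*1 + (-⅔ + (⅙)*7) = -½ + (-⅔ + 7/6) = -½ + ½ = 0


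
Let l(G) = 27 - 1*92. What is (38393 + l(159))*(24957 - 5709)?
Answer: 737737344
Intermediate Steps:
l(G) = -65 (l(G) = 27 - 92 = -65)
(38393 + l(159))*(24957 - 5709) = (38393 - 65)*(24957 - 5709) = 38328*19248 = 737737344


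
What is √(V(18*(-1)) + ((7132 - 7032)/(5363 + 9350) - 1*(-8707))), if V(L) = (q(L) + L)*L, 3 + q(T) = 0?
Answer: √1966652943665/14713 ≈ 95.315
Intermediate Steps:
q(T) = -3 (q(T) = -3 + 0 = -3)
V(L) = L*(-3 + L) (V(L) = (-3 + L)*L = L*(-3 + L))
√(V(18*(-1)) + ((7132 - 7032)/(5363 + 9350) - 1*(-8707))) = √((18*(-1))*(-3 + 18*(-1)) + ((7132 - 7032)/(5363 + 9350) - 1*(-8707))) = √(-18*(-3 - 18) + (100/14713 + 8707)) = √(-18*(-21) + (100*(1/14713) + 8707)) = √(378 + (100/14713 + 8707)) = √(378 + 128106191/14713) = √(133667705/14713) = √1966652943665/14713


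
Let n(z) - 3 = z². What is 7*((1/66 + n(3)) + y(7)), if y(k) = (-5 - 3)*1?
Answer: 1855/66 ≈ 28.106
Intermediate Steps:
n(z) = 3 + z²
y(k) = -8 (y(k) = -8*1 = -8)
7*((1/66 + n(3)) + y(7)) = 7*((1/66 + (3 + 3²)) - 8) = 7*((1/66 + (3 + 9)) - 8) = 7*((1/66 + 12) - 8) = 7*(793/66 - 8) = 7*(265/66) = 1855/66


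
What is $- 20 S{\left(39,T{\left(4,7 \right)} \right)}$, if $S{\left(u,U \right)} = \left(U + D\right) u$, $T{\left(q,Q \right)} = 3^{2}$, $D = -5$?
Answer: $-3120$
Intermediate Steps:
$T{\left(q,Q \right)} = 9$
$S{\left(u,U \right)} = u \left(-5 + U\right)$ ($S{\left(u,U \right)} = \left(U - 5\right) u = \left(-5 + U\right) u = u \left(-5 + U\right)$)
$- 20 S{\left(39,T{\left(4,7 \right)} \right)} = - 20 \cdot 39 \left(-5 + 9\right) = - 20 \cdot 39 \cdot 4 = \left(-20\right) 156 = -3120$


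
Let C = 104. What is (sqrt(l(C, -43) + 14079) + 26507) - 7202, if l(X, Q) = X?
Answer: 19305 + sqrt(14183) ≈ 19424.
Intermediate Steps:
(sqrt(l(C, -43) + 14079) + 26507) - 7202 = (sqrt(104 + 14079) + 26507) - 7202 = (sqrt(14183) + 26507) - 7202 = (26507 + sqrt(14183)) - 7202 = 19305 + sqrt(14183)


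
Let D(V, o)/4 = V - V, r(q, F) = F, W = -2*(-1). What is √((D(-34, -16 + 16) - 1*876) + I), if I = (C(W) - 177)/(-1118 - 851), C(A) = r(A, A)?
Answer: I*√3395873261/1969 ≈ 29.596*I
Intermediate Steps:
W = 2
C(A) = A
I = 175/1969 (I = (2 - 177)/(-1118 - 851) = -175/(-1969) = -175*(-1/1969) = 175/1969 ≈ 0.088878)
D(V, o) = 0 (D(V, o) = 4*(V - V) = 4*0 = 0)
√((D(-34, -16 + 16) - 1*876) + I) = √((0 - 1*876) + 175/1969) = √((0 - 876) + 175/1969) = √(-876 + 175/1969) = √(-1724669/1969) = I*√3395873261/1969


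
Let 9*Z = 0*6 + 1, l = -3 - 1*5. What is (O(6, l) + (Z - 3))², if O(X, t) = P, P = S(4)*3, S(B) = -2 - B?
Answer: 35344/81 ≈ 436.35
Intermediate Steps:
l = -8 (l = -3 - 5 = -8)
Z = ⅑ (Z = (0*6 + 1)/9 = (0 + 1)/9 = (⅑)*1 = ⅑ ≈ 0.11111)
P = -18 (P = (-2 - 1*4)*3 = (-2 - 4)*3 = -6*3 = -18)
O(X, t) = -18
(O(6, l) + (Z - 3))² = (-18 + (⅑ - 3))² = (-18 - 26/9)² = (-188/9)² = 35344/81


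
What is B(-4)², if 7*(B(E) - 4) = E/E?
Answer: 841/49 ≈ 17.163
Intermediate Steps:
B(E) = 29/7 (B(E) = 4 + (E/E)/7 = 4 + (⅐)*1 = 4 + ⅐ = 29/7)
B(-4)² = (29/7)² = 841/49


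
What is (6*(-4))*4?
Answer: -96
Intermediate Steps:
(6*(-4))*4 = -24*4 = -96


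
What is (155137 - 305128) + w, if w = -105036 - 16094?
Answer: -271121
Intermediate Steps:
w = -121130
(155137 - 305128) + w = (155137 - 305128) - 121130 = -149991 - 121130 = -271121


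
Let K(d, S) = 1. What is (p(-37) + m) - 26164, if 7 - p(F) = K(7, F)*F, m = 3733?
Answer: -22387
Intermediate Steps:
p(F) = 7 - F
(p(-37) + m) - 26164 = ((7 - 1*(-37)) + 3733) - 26164 = ((7 + 37) + 3733) - 26164 = (44 + 3733) - 26164 = 3777 - 26164 = -22387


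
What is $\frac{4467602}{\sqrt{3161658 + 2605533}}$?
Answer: $\frac{4467602 \sqrt{640799}}{1922397} \approx 1860.3$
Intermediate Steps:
$\frac{4467602}{\sqrt{3161658 + 2605533}} = \frac{4467602}{\sqrt{5767191}} = \frac{4467602}{3 \sqrt{640799}} = 4467602 \frac{\sqrt{640799}}{1922397} = \frac{4467602 \sqrt{640799}}{1922397}$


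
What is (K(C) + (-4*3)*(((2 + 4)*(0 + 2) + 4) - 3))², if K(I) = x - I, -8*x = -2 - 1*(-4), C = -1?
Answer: 385641/16 ≈ 24103.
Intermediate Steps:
x = -¼ (x = -(-2 - 1*(-4))/8 = -(-2 + 4)/8 = -⅛*2 = -¼ ≈ -0.25000)
K(I) = -¼ - I
(K(C) + (-4*3)*(((2 + 4)*(0 + 2) + 4) - 3))² = ((-¼ - 1*(-1)) + (-4*3)*(((2 + 4)*(0 + 2) + 4) - 3))² = ((-¼ + 1) - 12*((6*2 + 4) - 3))² = (¾ - 12*((12 + 4) - 3))² = (¾ - 12*(16 - 3))² = (¾ - 12*13)² = (¾ - 156)² = (-621/4)² = 385641/16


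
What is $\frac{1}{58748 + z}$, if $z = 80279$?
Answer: $\frac{1}{139027} \approx 7.1928 \cdot 10^{-6}$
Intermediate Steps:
$\frac{1}{58748 + z} = \frac{1}{58748 + 80279} = \frac{1}{139027}$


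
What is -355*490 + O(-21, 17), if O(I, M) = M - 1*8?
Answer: -173941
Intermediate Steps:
O(I, M) = -8 + M (O(I, M) = M - 8 = -8 + M)
-355*490 + O(-21, 17) = -355*490 + (-8 + 17) = -173950 + 9 = -173941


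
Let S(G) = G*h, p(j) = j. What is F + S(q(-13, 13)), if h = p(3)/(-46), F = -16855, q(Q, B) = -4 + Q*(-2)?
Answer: -387698/23 ≈ -16856.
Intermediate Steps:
q(Q, B) = -4 - 2*Q
h = -3/46 (h = 3/(-46) = 3*(-1/46) = -3/46 ≈ -0.065217)
S(G) = -3*G/46 (S(G) = G*(-3/46) = -3*G/46)
F + S(q(-13, 13)) = -16855 - 3*(-4 - 2*(-13))/46 = -16855 - 3*(-4 + 26)/46 = -16855 - 3/46*22 = -16855 - 33/23 = -387698/23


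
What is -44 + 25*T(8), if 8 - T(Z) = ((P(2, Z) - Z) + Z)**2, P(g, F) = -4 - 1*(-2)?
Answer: 56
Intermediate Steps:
P(g, F) = -2 (P(g, F) = -4 + 2 = -2)
T(Z) = 4 (T(Z) = 8 - ((-2 - Z) + Z)**2 = 8 - 1*(-2)**2 = 8 - 1*4 = 8 - 4 = 4)
-44 + 25*T(8) = -44 + 25*4 = -44 + 100 = 56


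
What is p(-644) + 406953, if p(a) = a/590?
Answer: 120050813/295 ≈ 4.0695e+5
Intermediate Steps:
p(a) = a/590 (p(a) = a*(1/590) = a/590)
p(-644) + 406953 = (1/590)*(-644) + 406953 = -322/295 + 406953 = 120050813/295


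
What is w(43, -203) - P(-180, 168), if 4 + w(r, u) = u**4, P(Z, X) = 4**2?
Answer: 1698181661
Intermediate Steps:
P(Z, X) = 16
w(r, u) = -4 + u**4
w(43, -203) - P(-180, 168) = (-4 + (-203)**4) - 1*16 = (-4 + 1698181681) - 16 = 1698181677 - 16 = 1698181661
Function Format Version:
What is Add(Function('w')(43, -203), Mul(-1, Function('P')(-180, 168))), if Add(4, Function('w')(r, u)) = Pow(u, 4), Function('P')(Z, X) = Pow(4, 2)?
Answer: 1698181661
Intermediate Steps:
Function('P')(Z, X) = 16
Function('w')(r, u) = Add(-4, Pow(u, 4))
Add(Function('w')(43, -203), Mul(-1, Function('P')(-180, 168))) = Add(Add(-4, Pow(-203, 4)), Mul(-1, 16)) = Add(Add(-4, 1698181681), -16) = Add(1698181677, -16) = 1698181661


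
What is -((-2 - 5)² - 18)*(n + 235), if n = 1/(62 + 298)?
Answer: -2622631/360 ≈ -7285.1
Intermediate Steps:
n = 1/360 ≈ 0.0027778
-((-2 - 5)² - 18)*(n + 235) = -((-2 - 5)² - 18)*(1/360 + 235) = -((-7)² - 18)*84601/360 = -(49 - 18)*84601/360 = -31*84601/360 = -1*2622631/360 = -2622631/360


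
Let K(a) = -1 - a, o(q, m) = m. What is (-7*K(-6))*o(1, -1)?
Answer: 35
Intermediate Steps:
(-7*K(-6))*o(1, -1) = -7*(-1 - 1*(-6))*(-1) = -7*(-1 + 6)*(-1) = -7*5*(-1) = -35*(-1) = 35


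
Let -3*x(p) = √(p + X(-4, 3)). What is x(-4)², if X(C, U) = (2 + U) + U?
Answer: 4/9 ≈ 0.44444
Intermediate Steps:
X(C, U) = 2 + 2*U
x(p) = -√(8 + p)/3 (x(p) = -√(p + (2 + 2*3))/3 = -√(p + (2 + 6))/3 = -√(p + 8)/3 = -√(8 + p)/3)
x(-4)² = (-√(8 - 4)/3)² = (-√4/3)² = (-⅓*2)² = (-⅔)² = 4/9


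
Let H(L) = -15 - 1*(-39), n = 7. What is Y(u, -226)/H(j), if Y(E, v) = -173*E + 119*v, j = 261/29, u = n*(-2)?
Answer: -3059/3 ≈ -1019.7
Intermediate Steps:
u = -14 (u = 7*(-2) = -14)
j = 9 (j = 261*(1/29) = 9)
H(L) = 24 (H(L) = -15 + 39 = 24)
Y(u, -226)/H(j) = (-173*(-14) + 119*(-226))/24 = (2422 - 26894)*(1/24) = -24472*1/24 = -3059/3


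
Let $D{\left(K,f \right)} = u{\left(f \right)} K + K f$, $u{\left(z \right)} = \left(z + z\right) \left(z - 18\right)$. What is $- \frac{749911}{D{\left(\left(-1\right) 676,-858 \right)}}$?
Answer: $\frac{749911}{1015594008} \approx 0.0007384$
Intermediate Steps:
$u{\left(z \right)} = 2 z \left(-18 + z\right)$
$D{\left(K,f \right)} = K f + 2 K f \left(-18 + f\right)$ ($D{\left(K,f \right)} = 2 f \left(-18 + f\right) K + K f = 2 K f \left(-18 + f\right) + K f = K f + 2 K f \left(-18 + f\right)$)
$- \frac{749911}{D{\left(\left(-1\right) 676,-858 \right)}} = - \frac{749911}{\left(-1\right) 676 \left(-858\right) \left(-35 + 2 \left(-858\right)\right)} = - \frac{749911}{\left(-676\right) \left(-858\right) \left(-35 - 1716\right)} = - \frac{749911}{\left(-676\right) \left(-858\right) \left(-1751\right)} = - \frac{749911}{-1015594008} = \left(-749911\right) \left(- \frac{1}{1015594008}\right) = \frac{749911}{1015594008}$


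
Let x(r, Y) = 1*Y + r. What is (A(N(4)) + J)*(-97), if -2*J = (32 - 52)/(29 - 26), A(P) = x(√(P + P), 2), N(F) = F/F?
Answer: -1552/3 - 97*√2 ≈ -654.51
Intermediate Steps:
N(F) = 1
x(r, Y) = Y + r
A(P) = 2 + √2*√P (A(P) = 2 + √(P + P) = 2 + √(2*P) = 2 + √2*√P)
J = 10/3 (J = -(32 - 52)/(2*(29 - 26)) = -(-10)/3 = -½*(-20/3) = 10/3 ≈ 3.3333)
(A(N(4)) + J)*(-97) = ((2 + √2*√1) + 10/3)*(-97) = ((2 + √2*1) + 10/3)*(-97) = ((2 + √2) + 10/3)*(-97) = (16/3 + √2)*(-97) = -1552/3 - 97*√2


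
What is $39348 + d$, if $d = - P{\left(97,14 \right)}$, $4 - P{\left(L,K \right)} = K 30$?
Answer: $39764$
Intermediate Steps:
$P{\left(L,K \right)} = 4 - 30 K$ ($P{\left(L,K \right)} = 4 - K 30 = 4 - 30 K$)
$d = 416$ ($d = - (4 - 420) = \left(-1\right) \left(-416\right) = 416$)
$39348 + d = 39348 + 416 = 39764$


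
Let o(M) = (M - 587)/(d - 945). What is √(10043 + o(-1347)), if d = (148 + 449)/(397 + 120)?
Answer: √37372725746499/60996 ≈ 100.22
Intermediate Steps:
d = 597/517 ≈ 1.1547
o(M) = 303479/487968 - 517*M/487968 (o(M) = (M - 587)/(597/517 - 945) = (-587 + M)/(-487968/517) = (-587 + M)*(-517/487968) = 303479/487968 - 517*M/487968)
√(10043 + o(-1347)) = √(10043 + (303479/487968 - 517/487968*(-1347))) = √(10043 + (303479/487968 + 232133/162656)) = √(10043 + 499939/243984) = √(2450831251/243984) = √37372725746499/60996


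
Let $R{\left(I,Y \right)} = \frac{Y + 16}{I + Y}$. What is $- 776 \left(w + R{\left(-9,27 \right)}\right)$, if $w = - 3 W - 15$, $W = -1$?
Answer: $\frac{67124}{9} \approx 7458.2$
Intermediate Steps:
$w = -12$ ($w = \left(-3\right) \left(-1\right) - 15 = 3 - 15 = -12$)
$R{\left(I,Y \right)} = \frac{16 + Y}{I + Y}$
$- 776 \left(w + R{\left(-9,27 \right)}\right) = - 776 \left(-12 + \frac{16 + 27}{-9 + 27}\right) = - 776 \left(-12 + \frac{1}{18} \cdot 43\right) = - 776 \left(-12 + \frac{43}{18}\right) = \left(-776\right) \left(- \frac{173}{18}\right) = \frac{67124}{9}$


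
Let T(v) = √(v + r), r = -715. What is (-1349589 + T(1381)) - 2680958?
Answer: -4030547 + 3*√74 ≈ -4.0305e+6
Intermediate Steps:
T(v) = √(-715 + v) (T(v) = √(v - 715) = √(-715 + v))
(-1349589 + T(1381)) - 2680958 = (-1349589 + √(-715 + 1381)) - 2680958 = (-1349589 + √666) - 2680958 = (-1349589 + 3*√74) - 2680958 = -4030547 + 3*√74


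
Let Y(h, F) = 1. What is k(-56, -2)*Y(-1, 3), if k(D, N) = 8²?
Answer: 64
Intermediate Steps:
k(D, N) = 64
k(-56, -2)*Y(-1, 3) = 64*1 = 64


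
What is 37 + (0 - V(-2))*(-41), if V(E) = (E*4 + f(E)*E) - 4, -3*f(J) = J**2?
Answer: -1037/3 ≈ -345.67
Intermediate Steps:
f(J) = -J**2/3
V(E) = -4 + 4*E - E**3/3 (V(E) = (E*4 + (-E**2/3)*E) - 4 = (4*E - E**3/3) - 4 = -4 + 4*E - E**3/3)
37 + (0 - V(-2))*(-41) = 37 + (0 - (-4 + 4*(-2) - 1/3*(-2)**3))*(-41) = 37 + (0 - (-4 - 8 - 1/3*(-8)))*(-41) = 37 + (0 - (-4 - 8 + 8/3))*(-41) = 37 + (0 - 1*(-28/3))*(-41) = 37 + (0 + 28/3)*(-41) = 37 + (28/3)*(-41) = 37 - 1148/3 = -1037/3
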